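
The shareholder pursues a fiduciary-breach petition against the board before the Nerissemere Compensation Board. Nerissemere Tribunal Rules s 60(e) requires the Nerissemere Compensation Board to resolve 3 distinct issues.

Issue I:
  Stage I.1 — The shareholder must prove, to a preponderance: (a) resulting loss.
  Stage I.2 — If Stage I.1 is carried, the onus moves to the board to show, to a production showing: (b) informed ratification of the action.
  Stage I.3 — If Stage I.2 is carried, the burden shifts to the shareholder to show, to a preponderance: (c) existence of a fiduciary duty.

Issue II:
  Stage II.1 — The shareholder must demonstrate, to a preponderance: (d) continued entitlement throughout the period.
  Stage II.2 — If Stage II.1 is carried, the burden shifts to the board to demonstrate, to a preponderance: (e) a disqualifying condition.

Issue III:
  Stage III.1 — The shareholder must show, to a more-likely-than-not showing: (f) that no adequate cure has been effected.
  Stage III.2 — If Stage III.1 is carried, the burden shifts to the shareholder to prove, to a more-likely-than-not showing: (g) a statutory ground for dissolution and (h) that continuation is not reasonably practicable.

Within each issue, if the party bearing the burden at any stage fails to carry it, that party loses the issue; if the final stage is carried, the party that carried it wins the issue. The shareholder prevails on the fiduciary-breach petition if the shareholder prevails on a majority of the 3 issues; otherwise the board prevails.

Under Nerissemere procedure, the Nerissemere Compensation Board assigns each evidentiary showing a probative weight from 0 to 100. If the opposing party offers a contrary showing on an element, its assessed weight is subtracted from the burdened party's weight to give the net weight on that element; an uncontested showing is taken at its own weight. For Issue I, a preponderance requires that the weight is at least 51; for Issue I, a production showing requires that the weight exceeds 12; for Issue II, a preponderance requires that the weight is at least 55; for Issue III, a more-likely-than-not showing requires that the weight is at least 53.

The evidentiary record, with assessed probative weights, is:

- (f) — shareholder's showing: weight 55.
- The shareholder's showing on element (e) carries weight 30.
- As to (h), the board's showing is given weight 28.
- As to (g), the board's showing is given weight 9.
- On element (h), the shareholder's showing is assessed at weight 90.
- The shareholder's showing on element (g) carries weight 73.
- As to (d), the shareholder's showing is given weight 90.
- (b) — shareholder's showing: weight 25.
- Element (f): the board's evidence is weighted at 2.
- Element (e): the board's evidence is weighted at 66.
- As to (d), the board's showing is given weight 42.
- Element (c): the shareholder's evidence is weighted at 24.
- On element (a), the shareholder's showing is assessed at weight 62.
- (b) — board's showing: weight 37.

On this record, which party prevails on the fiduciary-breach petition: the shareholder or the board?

— Issue I —
Stage I.1 (shareholder, a preponderance, weight is at least 51): (a) 62 ≥ 51 — meets.
  The shareholder carries Stage I.1; the board now bears the burden.
Stage I.2 (board, a production showing, weight exceeds 12): (b) net 37−25=12 ≤ 12 — fails.
  Not every element is met, so the board fails to carry Stage I.2.
So the shareholder prevails on this issue.
— Issue II —
Stage II.1 — burden on shareholder; standard: a preponderance (weight is at least 55).
    (d): 90 − 42 = 48 < 55 [not met]
  The shareholder does not carry Stage II.1.
The board prevails on this issue.
— Issue III —
Stage III.1 (shareholder, a more-likely-than-not showing, weight is at least 53): (f) net 55−2=53 ≥ 53 — meets.
  Stage III.1 carried; the burden remains with the shareholder.
Stage III.2 (shareholder, a more-likely-than-not showing, weight is at least 53): (g) net 73−9=64 ≥ 53 — meets; (h) net 90−28=62 ≥ 53 — meets.
  Stage III.2 carried; the final stage is satisfied.
Every stage carried; the shareholder prevails on this issue.
Per-issue: Issue I → shareholder; Issue II → board; Issue III → shareholder. The shareholder must prevail on a majority of issues; overall, the shareholder prevails.

shareholder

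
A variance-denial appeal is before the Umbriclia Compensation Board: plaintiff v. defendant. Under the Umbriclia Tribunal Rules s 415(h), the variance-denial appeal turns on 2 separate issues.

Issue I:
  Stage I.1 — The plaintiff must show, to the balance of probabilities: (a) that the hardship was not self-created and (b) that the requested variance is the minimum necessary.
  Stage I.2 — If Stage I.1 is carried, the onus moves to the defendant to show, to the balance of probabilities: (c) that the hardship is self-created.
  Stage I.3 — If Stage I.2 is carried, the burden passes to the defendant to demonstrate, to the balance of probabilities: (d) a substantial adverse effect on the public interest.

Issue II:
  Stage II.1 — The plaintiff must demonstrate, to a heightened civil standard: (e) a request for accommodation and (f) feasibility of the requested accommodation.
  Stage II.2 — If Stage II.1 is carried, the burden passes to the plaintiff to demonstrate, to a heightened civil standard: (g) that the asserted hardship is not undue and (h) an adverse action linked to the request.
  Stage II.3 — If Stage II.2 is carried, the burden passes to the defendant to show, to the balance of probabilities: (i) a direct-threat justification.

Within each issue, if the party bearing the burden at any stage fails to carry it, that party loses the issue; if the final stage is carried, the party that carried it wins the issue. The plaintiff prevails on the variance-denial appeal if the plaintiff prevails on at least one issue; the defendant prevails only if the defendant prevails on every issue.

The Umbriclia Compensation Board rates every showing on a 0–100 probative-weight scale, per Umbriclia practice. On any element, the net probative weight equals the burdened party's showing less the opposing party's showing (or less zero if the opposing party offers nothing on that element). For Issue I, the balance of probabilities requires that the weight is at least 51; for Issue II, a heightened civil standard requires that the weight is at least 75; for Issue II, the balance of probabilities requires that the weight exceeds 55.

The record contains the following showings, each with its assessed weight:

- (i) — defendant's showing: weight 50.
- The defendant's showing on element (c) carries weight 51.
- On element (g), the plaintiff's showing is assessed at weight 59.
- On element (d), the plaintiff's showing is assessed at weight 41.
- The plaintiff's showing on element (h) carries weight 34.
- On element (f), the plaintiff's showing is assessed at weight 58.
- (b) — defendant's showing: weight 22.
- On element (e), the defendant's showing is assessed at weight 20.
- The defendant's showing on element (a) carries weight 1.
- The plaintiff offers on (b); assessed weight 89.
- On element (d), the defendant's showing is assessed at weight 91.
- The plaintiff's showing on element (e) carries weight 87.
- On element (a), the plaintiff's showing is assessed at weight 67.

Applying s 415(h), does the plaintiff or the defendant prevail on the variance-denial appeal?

plaintiff

— Issue I —
Stage I.1 (plaintiff, the balance of probabilities, weight is at least 51): (a) net 67−1=66 ≥ 51 — meets; (b) net 89−22=67 ≥ 51 — meets.
  Stage I.1 carried; the burden shifts to the defendant.
Stage I.2 (defendant, the balance of probabilities, weight is at least 51): (c) 51 ≥ 51 — meets.
  Stage I.2 carried; the burden remains with the defendant.
Stage I.3 (defendant, the balance of probabilities, weight is at least 51): (d) net 91−41=50 < 51 — fails.
  Not every element is met, so the defendant fails to carry Stage I.3.
So the plaintiff prevails on this issue.
— Issue II —
At Stage II.1 the plaintiff must meet a heightened civil standard (weight is at least 75): on (e) the weight is 87 less the opposing 20 gives net 67, which does not reach 75, so (e) does not meet the standard; on (f) the weight is 58, which does not reach 75, so (f) does not meet the standard.
  Not every element is met, so the plaintiff fails to carry Stage II.1.
The analysis ends at Stage II.1; the defendant prevails on this issue.
Per-issue: Issue I → plaintiff; Issue II → defendant. The plaintiff must prevail on at least one issue; overall, the plaintiff prevails.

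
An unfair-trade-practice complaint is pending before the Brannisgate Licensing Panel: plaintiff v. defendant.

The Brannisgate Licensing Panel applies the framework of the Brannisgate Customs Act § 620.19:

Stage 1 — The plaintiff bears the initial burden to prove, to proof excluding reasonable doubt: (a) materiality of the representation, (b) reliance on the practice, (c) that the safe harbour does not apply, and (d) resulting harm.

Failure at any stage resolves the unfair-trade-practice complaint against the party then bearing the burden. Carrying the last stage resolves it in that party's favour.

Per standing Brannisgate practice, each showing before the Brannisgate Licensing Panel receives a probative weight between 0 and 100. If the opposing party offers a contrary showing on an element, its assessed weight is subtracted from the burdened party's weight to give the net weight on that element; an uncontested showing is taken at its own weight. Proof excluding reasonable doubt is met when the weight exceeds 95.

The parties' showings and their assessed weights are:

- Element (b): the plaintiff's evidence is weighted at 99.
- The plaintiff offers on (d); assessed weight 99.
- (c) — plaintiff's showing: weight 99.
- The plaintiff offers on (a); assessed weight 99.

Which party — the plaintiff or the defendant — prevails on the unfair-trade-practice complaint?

Stage 1 — burden on plaintiff; standard: proof excluding reasonable doubt (weight exceeds 95).
    (a): 99 > 95 [met]
    (b): 99 > 95 [met]
    (c): 99 > 95 [met]
    (d): 99 > 95 [met]
  All elements met at the final stage.
All stages carried — the plaintiff prevails.

plaintiff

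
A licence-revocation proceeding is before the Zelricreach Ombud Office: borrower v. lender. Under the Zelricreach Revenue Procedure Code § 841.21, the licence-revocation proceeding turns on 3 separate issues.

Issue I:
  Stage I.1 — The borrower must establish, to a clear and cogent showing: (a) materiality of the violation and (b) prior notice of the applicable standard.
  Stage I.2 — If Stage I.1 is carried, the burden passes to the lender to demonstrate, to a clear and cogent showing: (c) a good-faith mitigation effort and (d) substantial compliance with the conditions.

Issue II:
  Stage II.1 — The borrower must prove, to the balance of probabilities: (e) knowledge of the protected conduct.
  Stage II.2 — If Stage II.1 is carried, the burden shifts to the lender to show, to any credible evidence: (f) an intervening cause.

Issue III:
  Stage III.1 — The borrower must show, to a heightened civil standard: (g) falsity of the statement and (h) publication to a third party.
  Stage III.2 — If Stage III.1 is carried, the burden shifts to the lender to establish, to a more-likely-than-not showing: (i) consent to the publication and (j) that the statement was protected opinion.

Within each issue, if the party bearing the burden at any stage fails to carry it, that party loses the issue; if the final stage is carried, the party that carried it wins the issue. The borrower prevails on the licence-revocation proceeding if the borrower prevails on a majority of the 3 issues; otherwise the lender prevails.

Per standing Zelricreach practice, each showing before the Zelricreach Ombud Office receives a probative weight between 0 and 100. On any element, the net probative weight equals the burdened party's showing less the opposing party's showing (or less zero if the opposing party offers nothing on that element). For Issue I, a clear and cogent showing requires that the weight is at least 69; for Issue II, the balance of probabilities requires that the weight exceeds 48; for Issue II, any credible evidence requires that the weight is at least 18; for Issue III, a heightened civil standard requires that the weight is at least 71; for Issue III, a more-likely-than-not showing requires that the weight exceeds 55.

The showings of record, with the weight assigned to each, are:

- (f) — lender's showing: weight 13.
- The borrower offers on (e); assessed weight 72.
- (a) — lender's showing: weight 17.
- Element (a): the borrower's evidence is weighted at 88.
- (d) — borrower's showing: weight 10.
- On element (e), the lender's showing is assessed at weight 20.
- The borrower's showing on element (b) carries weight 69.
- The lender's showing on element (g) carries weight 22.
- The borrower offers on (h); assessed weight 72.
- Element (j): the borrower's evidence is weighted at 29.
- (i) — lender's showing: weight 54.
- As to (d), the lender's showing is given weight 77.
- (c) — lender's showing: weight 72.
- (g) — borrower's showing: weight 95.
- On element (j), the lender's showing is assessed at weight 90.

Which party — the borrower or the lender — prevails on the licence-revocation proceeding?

— Issue I —
Stage I.1 (borrower, a clear and cogent showing, weight is at least 69): (a) net 88−17=71 ≥ 69 — meets; (b) 69 ≥ 69 — meets.
  The borrower carries Stage I.1; the lender now bears the burden.
Stage I.2 (lender, a clear and cogent showing, weight is at least 69): (c) 72 ≥ 69 — meets; (d) net 77−10=67 < 69 — fails.
  Not every element is met, so the lender fails to carry Stage I.2.
So the borrower prevails on this issue.
— Issue II —
Stage II.1 (borrower, the balance of probabilities, weight exceeds 48): (e) net 72−20=52 > 48 — meets.
  Stage II.1 is satisfied; the onus moves to the lender.
Stage II.2 (lender, any credible evidence, weight is at least 18): (f) 13 < 18 — fails.
  Not every element is met, so the lender fails to carry Stage II.2.
The borrower prevails on this issue.
— Issue III —
Stage III.1 — burden on borrower; standard: a heightened civil standard (weight is at least 71).
    (g): 95 − 22 = 73 ≥ 71 [met]
    (h): 72 ≥ 71 [met]
  Stage III.1 is satisfied; the onus moves to the lender.
Stage III.2 — burden on lender; standard: a more-likely-than-not showing (weight exceeds 55).
    (i): 54 ≤ 55 [not met]
    (j): 90 − 29 = 61 > 55 [met]
  Not every element is met, so the lender fails to carry Stage III.2.
The analysis ends at Stage III.2; the borrower prevails on this issue.
Per-issue: Issue I → borrower; Issue II → borrower; Issue III → borrower. The borrower must prevail on a majority of issues; overall, the borrower prevails.

borrower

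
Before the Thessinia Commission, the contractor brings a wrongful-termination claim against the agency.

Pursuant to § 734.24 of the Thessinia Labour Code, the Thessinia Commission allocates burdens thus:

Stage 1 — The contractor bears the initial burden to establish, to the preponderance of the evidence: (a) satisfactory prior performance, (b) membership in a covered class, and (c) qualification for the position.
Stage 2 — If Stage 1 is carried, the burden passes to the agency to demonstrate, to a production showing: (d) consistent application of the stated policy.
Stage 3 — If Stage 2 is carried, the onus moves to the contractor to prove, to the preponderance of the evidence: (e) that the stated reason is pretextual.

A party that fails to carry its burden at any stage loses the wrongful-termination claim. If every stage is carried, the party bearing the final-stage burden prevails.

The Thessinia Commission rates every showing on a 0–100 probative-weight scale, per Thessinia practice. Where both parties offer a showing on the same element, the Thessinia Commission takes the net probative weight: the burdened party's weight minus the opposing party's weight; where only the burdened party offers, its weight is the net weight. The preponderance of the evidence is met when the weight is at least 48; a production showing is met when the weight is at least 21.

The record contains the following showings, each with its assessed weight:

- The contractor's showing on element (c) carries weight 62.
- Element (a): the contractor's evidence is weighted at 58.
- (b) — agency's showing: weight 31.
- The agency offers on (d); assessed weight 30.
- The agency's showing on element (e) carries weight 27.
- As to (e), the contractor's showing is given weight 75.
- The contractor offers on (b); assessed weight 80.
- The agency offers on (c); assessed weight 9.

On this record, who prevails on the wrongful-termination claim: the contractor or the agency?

Stage 1 — burden on contractor; standard: the preponderance of the evidence (weight is at least 48).
    (a): 58 ≥ 48 [met]
    (b): 80 − 31 = 49 ≥ 48 [met]
    (c): 62 − 9 = 53 ≥ 48 [met]
  Stage 1 is satisfied; the onus moves to the agency.
Stage 2 — burden on agency; standard: a production showing (weight is at least 21).
    (d): 30 ≥ 21 [met]
  Stage 2 is satisfied; the onus moves to the contractor.
Stage 3 — burden on contractor; standard: the preponderance of the evidence (weight is at least 48).
    (e): 75 − 27 = 48 ≥ 48 [met]
  Stage 3 carried; the final stage is satisfied.
All stages carried — the contractor prevails.

contractor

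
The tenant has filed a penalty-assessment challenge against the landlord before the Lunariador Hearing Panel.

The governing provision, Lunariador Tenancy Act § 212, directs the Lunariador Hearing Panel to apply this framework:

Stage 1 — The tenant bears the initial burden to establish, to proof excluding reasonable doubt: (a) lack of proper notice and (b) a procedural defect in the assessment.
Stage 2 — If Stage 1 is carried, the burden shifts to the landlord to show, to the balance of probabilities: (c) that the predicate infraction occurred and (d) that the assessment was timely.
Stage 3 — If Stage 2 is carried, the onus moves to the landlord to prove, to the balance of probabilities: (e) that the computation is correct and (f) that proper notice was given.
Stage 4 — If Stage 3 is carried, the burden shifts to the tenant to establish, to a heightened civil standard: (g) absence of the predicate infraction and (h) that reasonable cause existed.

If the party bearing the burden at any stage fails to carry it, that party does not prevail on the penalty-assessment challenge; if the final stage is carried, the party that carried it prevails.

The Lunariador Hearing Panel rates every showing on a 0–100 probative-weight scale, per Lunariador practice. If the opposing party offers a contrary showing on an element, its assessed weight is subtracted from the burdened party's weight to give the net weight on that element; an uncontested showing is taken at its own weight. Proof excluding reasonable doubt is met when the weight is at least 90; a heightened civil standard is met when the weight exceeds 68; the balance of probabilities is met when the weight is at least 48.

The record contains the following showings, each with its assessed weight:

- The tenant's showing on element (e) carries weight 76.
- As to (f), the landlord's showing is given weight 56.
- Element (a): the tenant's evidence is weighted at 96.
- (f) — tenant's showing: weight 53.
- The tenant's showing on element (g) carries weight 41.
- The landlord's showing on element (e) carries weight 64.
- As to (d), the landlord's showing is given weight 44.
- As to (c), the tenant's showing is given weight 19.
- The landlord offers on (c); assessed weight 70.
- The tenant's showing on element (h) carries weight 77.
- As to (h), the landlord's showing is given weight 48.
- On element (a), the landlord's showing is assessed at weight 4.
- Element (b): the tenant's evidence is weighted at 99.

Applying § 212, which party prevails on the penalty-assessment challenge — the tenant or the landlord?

tenant

At Stage 1 the tenant must meet proof excluding reasonable doubt (weight is at least 90): on (a) the weight is 96 less the opposing 4 gives net 92, ≥ 90, so (a) meets the standard; on (b) the weight is 99, ≥ 90, so (b) meets the standard.
  Stage 1 is satisfied; the onus moves to the landlord.
At Stage 2 the landlord must meet the balance of probabilities (weight is at least 48): on (c) the weight is 70 less the opposing 19 gives net 51, which does reach 48, so (c) meets the standard; on (d) the weight is 44, < 48, so (d) does not meet the standard.
  Stage 2 not carried; the landlord fails its burden.
So the tenant prevails.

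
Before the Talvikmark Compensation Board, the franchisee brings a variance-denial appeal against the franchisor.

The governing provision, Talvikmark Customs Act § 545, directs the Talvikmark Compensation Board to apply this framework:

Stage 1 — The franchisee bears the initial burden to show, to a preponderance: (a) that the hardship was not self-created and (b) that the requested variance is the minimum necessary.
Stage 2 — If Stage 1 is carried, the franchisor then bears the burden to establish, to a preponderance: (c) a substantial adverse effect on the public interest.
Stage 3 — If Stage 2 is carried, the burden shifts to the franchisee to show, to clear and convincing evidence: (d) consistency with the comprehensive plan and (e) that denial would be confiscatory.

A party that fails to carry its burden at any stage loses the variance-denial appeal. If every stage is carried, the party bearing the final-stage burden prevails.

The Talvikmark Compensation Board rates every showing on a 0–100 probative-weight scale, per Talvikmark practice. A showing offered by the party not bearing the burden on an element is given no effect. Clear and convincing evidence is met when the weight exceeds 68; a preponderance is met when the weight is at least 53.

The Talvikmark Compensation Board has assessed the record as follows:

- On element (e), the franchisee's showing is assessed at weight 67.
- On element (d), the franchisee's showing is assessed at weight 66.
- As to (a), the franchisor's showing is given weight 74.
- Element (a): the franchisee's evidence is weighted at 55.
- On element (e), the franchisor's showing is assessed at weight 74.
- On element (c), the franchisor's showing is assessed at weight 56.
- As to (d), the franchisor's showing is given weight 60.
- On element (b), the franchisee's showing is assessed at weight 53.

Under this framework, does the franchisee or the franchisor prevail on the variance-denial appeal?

franchisor

Stage 1 — burden on franchisee; standard: a preponderance (weight is at least 53).
    (a): 55 (franchisor's 74 disregarded) ≥ 53 [met]
    (b): 53 ≥ 53 [met]
  The franchisee carries Stage 1; the franchisor now bears the burden.
Stage 2 — burden on franchisor; standard: a preponderance (weight is at least 53).
    (c): 56 ≥ 53 [met]
  Stage 2 is satisfied; the onus moves to the franchisee.
Stage 3 — burden on franchisee; standard: clear and convincing evidence (weight exceeds 68).
    (d): 66 (franchisor's 60 disregarded) ≤ 68 [not met]
    (e): 67 (franchisor's 74 disregarded) ≤ 68 [not met]
  The franchisee does not carry Stage 3.
So the franchisor prevails.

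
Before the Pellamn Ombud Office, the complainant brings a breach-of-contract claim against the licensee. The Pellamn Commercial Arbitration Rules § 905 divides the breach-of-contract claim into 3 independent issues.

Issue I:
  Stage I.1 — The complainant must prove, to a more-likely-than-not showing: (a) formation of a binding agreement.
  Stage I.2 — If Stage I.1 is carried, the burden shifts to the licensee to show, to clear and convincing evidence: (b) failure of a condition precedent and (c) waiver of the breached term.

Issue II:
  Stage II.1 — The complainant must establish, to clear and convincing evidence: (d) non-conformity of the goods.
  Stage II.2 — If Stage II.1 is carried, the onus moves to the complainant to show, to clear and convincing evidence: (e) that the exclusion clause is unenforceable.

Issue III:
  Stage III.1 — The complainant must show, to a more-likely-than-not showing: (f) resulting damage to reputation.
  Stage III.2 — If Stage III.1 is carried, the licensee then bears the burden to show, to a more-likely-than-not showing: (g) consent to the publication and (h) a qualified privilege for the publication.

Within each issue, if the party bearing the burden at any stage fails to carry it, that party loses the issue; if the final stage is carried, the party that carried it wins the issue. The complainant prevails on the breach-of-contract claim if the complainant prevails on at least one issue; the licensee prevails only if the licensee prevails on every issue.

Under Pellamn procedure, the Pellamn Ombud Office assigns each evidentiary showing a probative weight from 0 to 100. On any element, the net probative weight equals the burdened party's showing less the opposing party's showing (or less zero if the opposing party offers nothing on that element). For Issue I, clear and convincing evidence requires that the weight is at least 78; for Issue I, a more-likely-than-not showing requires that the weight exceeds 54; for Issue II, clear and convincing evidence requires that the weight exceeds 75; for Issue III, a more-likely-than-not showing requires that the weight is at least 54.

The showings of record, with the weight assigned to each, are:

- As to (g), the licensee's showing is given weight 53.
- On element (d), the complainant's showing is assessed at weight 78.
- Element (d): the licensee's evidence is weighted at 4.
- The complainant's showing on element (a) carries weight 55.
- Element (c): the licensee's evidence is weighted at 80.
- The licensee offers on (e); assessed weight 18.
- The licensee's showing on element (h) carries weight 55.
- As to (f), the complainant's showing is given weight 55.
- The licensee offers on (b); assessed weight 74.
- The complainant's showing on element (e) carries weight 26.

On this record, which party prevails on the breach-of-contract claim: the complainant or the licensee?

complainant

— Issue I —
Stage I.1 (complainant, a more-likely-than-not showing, weight exceeds 54): (a) 55 > 54 — meets.
  All elements met. The burden passes to the licensee.
Stage I.2 (licensee, clear and convincing evidence, weight is at least 78): (b) 74 < 78 — fails; (c) 80 ≥ 78 — meets.
  Stage I.2 not carried; the licensee fails its burden.
The analysis ends at Stage I.2; the complainant prevails on this issue.
— Issue II —
Stage II.1 — burden on complainant; standard: clear and convincing evidence (weight exceeds 75).
    (d): 78 − 4 = 74 ≤ 75 [not met]
  The complainant does not carry Stage II.1.
The licensee prevails on this issue.
— Issue III —
Stage III.1 — burden on complainant; standard: a more-likely-than-not showing (weight is at least 54).
    (f): 55 ≥ 54 [met]
  All elements met. The burden passes to the licensee.
Stage III.2 — burden on licensee; standard: a more-likely-than-not showing (weight is at least 54).
    (g): 53 < 54 [not met]
    (h): 55 ≥ 54 [met]
  Stage III.2 not carried; the licensee fails its burden.
The analysis ends at Stage III.2; the complainant prevails on this issue.
Per-issue: Issue I → complainant; Issue II → licensee; Issue III → complainant. The complainant must prevail on at least one issue; overall, the complainant prevails.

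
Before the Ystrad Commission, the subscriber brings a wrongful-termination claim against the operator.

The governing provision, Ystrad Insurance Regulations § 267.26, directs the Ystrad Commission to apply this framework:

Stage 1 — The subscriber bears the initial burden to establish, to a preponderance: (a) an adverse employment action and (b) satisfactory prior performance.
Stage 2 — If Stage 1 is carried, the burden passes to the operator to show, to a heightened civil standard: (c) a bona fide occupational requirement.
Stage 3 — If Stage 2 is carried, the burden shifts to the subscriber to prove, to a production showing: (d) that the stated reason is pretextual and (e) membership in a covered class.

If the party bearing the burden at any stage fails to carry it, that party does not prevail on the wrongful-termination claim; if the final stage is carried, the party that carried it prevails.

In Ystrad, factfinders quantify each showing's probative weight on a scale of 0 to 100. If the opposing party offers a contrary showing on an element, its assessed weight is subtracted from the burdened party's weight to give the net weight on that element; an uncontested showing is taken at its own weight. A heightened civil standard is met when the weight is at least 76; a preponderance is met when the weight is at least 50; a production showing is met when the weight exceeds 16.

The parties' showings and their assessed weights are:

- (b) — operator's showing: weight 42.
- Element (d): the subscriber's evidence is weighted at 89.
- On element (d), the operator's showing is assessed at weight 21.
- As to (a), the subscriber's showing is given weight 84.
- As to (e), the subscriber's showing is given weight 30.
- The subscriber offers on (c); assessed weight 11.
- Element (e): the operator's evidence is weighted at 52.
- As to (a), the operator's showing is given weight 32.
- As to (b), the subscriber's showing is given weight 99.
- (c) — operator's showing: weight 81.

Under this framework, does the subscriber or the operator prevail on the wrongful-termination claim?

subscriber

Stage 1 (subscriber, a preponderance, weight is at least 50): (a) net 84−32=52 ≥ 50 — meets; (b) net 99−42=57 ≥ 50 — meets.
  All elements met. The burden passes to the operator.
Stage 2 (operator, a heightened civil standard, weight is at least 76): (c) net 81−11=70 < 76 — fails.
  Not every element is met, so the operator fails to carry Stage 2.
The subscriber prevails.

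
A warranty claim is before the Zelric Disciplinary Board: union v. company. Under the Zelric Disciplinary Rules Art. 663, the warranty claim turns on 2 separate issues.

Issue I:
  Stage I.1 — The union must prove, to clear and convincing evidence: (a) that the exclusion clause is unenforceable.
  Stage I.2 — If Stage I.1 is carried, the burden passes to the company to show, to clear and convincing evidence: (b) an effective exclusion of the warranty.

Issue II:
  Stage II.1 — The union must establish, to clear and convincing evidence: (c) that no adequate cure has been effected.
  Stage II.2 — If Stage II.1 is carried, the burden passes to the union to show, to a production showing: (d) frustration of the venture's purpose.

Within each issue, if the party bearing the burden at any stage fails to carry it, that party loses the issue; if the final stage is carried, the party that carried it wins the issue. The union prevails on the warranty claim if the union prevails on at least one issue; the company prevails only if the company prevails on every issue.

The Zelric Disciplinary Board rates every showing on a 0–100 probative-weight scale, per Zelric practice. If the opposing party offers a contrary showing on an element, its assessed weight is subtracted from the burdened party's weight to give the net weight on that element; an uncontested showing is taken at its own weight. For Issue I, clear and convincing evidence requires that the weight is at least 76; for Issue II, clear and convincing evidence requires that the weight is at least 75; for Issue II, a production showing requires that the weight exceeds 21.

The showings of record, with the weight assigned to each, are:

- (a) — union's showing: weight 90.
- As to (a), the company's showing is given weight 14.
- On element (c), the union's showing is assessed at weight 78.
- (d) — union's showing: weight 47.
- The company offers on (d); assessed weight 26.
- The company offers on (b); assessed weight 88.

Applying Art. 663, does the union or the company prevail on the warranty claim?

— Issue I —
Stage I.1 (union, clear and convincing evidence, weight is at least 76): (a) net 90−14=76 ≥ 76 — meets.
  The union carries Stage I.1; the company now bears the burden.
Stage I.2 (company, clear and convincing evidence, weight is at least 76): (b) 88 ≥ 76 — meets.
  Stage I.2 carried; the final stage is satisfied.
All stages carried — the company prevails on this issue.
— Issue II —
Stage II.1 — burden on union; standard: clear and convincing evidence (weight is at least 75).
    (c): 78 ≥ 75 [met]
  Stage II.1 is satisfied; the union continues to bear the burden.
Stage II.2 — burden on union; standard: a production showing (weight exceeds 21).
    (d): 47 − 26 = 21 ≤ 21 [not met]
  Stage II.2 not carried; the union fails its burden.
So the company prevails on this issue.
Per-issue: Issue I → company; Issue II → company. The union must prevail on at least one issue; overall, the company prevails.

company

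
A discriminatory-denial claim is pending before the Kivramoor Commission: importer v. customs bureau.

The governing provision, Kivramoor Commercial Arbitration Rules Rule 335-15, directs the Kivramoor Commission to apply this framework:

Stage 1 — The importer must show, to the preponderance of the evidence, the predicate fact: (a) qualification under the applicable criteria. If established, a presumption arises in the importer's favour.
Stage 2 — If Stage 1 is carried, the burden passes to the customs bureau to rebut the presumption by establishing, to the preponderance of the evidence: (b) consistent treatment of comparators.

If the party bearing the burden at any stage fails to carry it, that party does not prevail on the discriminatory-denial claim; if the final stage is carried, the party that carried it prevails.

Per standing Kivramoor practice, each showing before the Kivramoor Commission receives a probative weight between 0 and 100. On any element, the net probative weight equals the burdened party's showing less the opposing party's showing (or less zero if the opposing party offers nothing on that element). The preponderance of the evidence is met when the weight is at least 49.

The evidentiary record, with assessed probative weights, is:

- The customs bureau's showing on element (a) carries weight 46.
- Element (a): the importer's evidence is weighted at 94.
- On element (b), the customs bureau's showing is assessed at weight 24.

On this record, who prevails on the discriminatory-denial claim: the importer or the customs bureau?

At Stage 1 the importer must meet the preponderance of the evidence (weight is at least 49): on (a) the weight is 94 less the opposing 46 gives net 48, which does not reach 49, so (a) does not meet the standard.
  Stage 1 not carried; the importer fails its burden.
The customs bureau prevails.

customs bureau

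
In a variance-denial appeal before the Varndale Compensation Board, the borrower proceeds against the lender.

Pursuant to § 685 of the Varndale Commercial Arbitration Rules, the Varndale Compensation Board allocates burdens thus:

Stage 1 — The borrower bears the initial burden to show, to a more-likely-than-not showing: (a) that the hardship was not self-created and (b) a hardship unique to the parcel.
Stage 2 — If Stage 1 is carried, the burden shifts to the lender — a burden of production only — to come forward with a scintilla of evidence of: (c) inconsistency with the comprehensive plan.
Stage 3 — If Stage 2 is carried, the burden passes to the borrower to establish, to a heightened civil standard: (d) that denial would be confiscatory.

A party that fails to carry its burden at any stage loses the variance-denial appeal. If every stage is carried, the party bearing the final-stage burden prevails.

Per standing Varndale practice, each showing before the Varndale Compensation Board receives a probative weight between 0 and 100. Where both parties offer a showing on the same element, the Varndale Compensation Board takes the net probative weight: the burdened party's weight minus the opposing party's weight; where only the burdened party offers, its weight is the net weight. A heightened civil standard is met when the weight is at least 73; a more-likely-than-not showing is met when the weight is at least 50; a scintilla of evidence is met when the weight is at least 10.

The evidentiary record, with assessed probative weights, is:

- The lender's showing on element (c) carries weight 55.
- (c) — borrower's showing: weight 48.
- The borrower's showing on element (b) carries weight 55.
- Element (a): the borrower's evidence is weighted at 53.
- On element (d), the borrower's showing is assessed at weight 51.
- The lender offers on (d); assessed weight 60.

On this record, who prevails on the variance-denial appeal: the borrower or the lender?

Stage 1 — burden on borrower; standard: a more-likely-than-not showing (weight is at least 50).
    (a): 53 ≥ 50 [met]
    (b): 55 ≥ 50 [met]
  Stage 1 carried; the burden shifts to the lender.
Stage 2 — burden on lender; standard: a scintilla of evidence (weight is at least 10).
    (c): 55 − 48 = 7 < 10 [not met]
  The lender does not carry Stage 2.
The borrower prevails.

borrower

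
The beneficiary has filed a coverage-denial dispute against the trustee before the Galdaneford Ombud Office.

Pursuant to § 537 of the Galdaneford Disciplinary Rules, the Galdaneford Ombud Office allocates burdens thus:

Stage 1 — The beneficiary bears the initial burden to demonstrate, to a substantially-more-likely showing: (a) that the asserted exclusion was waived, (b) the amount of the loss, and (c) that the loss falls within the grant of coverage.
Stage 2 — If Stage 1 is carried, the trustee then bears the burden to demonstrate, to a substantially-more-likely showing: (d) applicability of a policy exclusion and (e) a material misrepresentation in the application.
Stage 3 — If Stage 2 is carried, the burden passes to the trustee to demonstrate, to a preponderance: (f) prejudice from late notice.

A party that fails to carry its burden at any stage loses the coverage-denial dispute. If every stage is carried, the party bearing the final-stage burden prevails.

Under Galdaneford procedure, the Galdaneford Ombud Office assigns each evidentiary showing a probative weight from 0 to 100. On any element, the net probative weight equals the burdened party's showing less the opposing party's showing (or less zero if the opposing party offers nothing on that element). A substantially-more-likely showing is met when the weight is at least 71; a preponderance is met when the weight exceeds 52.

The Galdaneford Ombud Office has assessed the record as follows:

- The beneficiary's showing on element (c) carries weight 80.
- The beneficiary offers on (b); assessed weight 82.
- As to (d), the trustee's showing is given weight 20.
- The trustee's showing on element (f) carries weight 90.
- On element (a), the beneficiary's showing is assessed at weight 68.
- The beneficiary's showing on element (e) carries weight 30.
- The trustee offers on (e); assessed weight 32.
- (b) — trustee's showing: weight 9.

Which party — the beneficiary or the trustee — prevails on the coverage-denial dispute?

trustee

Stage 1 (beneficiary, a substantially-more-likely showing, weight is at least 71): (a) 68 < 71 — fails; (b) net 82−9=73 ≥ 71 — meets; (c) 80 ≥ 71 — meets.
  Stage 1 not carried; the beneficiary fails its burden.
The trustee prevails.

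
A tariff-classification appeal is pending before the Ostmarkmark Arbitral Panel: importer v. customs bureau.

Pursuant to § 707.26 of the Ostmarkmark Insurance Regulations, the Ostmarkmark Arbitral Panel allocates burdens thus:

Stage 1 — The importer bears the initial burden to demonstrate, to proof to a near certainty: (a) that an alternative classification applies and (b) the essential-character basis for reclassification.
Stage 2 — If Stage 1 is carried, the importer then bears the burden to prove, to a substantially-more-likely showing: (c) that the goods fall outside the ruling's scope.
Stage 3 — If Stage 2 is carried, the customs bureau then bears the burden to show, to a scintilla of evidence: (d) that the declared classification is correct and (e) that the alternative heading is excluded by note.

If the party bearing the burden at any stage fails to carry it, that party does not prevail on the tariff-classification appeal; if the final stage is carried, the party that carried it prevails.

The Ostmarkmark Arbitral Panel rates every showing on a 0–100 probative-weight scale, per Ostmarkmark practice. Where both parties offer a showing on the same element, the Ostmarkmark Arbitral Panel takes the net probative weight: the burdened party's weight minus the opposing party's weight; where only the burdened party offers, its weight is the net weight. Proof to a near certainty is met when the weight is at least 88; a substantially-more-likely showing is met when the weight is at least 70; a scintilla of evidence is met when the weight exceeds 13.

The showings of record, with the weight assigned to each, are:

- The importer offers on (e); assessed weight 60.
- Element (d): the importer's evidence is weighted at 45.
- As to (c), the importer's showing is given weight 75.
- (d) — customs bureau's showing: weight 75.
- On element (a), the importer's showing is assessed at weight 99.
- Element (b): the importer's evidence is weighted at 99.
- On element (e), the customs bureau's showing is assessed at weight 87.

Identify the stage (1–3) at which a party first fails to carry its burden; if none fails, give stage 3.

stage 3

At Stage 1 the importer must meet proof to a near certainty (weight is at least 88): on (a) the weight is 99, ≥ 88, so (a) meets the standard; on (b) the weight is 99, which does reach 88, so (b) meets the standard.
  Stage 1 is satisfied; the importer continues to bear the burden.
At Stage 2 the importer must meet a substantially-more-likely showing (weight is at least 70): on (c) the weight is 75, ≥ 70, so (c) meets the standard.
  All elements met. The burden passes to the customs bureau.
At Stage 3 the customs bureau must meet a scintilla of evidence (weight exceeds 13): on (d) the weight is 75 less the opposing 45 gives net 30, > 13, so (d) meets the standard; on (e) the weight is 87 less the opposing 60 gives net 27, which does exceed 13, so (e) meets the standard.
  The customs bureau carries the last stage.
Every stage carried; the customs bureau prevails.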